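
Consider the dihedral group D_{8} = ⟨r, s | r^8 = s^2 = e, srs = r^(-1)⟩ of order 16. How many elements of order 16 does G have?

0

No element of G has order 16 (even though 16 | 16).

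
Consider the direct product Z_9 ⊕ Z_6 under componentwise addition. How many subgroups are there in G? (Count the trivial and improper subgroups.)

20

|G| = 54, so by Lagrange every subgroup order divides 54. Divisors: 1, 2, 3, 6, 9, 18, 27, 54.
Subgroups by order — order 1: 1; order 2: 1; order 3: 4; order 6: 4; order 9: 4; order 18: 4; order 27: 1; order 54: 1.
Total: 1 + 1 + 4 + 4 + 4 + 4 + 1 + 1 = 20.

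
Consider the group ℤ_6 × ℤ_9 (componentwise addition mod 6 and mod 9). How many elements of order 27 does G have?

An element (a,b) has order lcm(ord(a), ord(b)); count pairs with lcm equal to 27.
Enumerating gives 0 such elements.

0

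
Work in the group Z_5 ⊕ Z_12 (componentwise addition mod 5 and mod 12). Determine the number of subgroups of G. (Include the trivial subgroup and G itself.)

12

|G| = 60, so by Lagrange every subgroup order divides 60. Divisors: 1, 2, 3, 4, 5, 6, 10, 12, 15, 20, 30, 60.
Subgroups by order — order 1: 1; order 2: 1; order 3: 1; order 4: 1; order 5: 1; order 6: 1; order 10: 1; order 12: 1; order 15: 1; order 20: 1; order 30: 1; order 60: 1.
Total: 1 + 1 + 1 + 1 + 1 + 1 + 1 + 1 + 1 + 1 + 1 + 1 = 12.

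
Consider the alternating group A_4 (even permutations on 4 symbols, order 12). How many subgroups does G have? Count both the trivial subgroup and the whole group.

10

|G| = 12, so by Lagrange every subgroup order divides 12. Divisors: 1, 2, 3, 4, 6, 12.
Subgroups by order — order 1: 1; order 2: 3; order 3: 4; order 4: 1; order 6: 0; order 12: 1.
Total: 1 + 3 + 4 + 1 + 0 + 1 = 10.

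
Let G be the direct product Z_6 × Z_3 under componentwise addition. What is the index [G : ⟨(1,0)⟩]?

|⟨(1,0)⟩| = 6 and |G| = 18.
By Lagrange, [G : H] = |G|/|H| = 18/6 = 3.

3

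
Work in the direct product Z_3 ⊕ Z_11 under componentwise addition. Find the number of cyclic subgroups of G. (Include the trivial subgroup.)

4

A cyclic subgroup of order d is generated by each of its φ(d) elements of order d, so the cyclic subgroups of order d number (#elements of order d)/φ(d).
Cyclic subgroups by order — order 1: 1; order 3: 1; order 11: 1; order 33: 1.
Total: 4.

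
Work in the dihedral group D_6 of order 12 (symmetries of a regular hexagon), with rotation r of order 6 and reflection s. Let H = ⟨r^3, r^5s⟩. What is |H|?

4

|⟨r^3⟩| = 2 and |⟨r^5s⟩| = 2, so |H| is a multiple of lcm(2, 2) = 2 and divides |G| = 12.
Closing under the operation: H = {e, r^3, r^2s, r^5s}, so |H| = 4.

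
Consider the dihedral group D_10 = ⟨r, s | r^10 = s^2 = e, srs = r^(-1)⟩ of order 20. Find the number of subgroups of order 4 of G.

5

|G| = 20 and 4 | 20, so subgroups of order 4 are possible by Lagrange.
The subgroups of order 4 are: {e, r^5, r^2s, r^7s}; {e, r^5, r^3s, r^8s}; {e, r^5, r^4s, r^9s}; {e, r^5, s, r^5s}; … (5 in all).
So G has 5 subgroups of order 4.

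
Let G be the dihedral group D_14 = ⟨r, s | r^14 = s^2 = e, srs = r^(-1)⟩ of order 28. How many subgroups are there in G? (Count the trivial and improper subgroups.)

28

|G| = 28, so by Lagrange every subgroup order divides 28. Divisors: 1, 2, 4, 7, 14, 28.
Subgroups by order — order 1: 1; order 2: 15; order 4: 7; order 7: 1; order 14: 3; order 28: 1.
Total: 1 + 15 + 7 + 1 + 3 + 1 = 28.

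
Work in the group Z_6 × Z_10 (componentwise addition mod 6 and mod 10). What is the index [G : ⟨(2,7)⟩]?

|⟨(2,7)⟩| = 30 and |G| = 60.
By Lagrange, [G : H] = |G|/|H| = 60/30 = 2.

2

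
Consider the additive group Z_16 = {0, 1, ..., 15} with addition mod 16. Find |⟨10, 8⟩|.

|⟨10⟩| = 8 and |⟨8⟩| = 2, so |H| is a multiple of lcm(8, 2) = 8 and divides |G| = 16.
Closing under the operation: H = {0, 2, 4, 6, 8, 10, 12, 14}, so |H| = 8.

8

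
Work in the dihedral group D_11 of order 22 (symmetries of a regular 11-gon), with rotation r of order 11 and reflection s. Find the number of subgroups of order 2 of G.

11

|G| = 22 and 2 | 22, so subgroups of order 2 are possible by Lagrange.
The subgroups of order 2 are: {e, r^10s}; {e, r^2s}; {e, r^3s}; {e, r^4s}; … (11 in all).
So G has 11 subgroups of order 2.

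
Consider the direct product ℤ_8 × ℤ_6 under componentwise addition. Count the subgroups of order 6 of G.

3

|G| = 48 and 6 | 48, so subgroups of order 6 are possible by Lagrange.
The subgroups of order 6 are: {(0,0), (0,1), (0,2), (0,3), (0,4), (0,5)}; {(0,0), (0,2), (0,4), (4,0), (4,2), (4,4)}; {(0,0), (0,2), (0,4), (4,1), (4,3), (4,5)}.
So G has 3 subgroups of order 6.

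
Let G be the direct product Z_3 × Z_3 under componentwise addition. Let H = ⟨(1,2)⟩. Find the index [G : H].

3

|⟨(1,2)⟩| = 3 and |G| = 9.
By Lagrange, [G : H] = |G|/|H| = 9/3 = 3.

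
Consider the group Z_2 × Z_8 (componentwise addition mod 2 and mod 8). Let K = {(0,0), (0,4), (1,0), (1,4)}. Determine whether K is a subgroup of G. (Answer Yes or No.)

|K| = 4 divides |G| = 16, consistent with Lagrange.
K contains the identity, every element's inverse is in K, and K is closed under +: it is a subgroup.

Yes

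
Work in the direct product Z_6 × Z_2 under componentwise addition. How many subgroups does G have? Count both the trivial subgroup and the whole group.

|G| = 12, so by Lagrange every subgroup order divides 12. Divisors: 1, 2, 3, 4, 6, 12.
Subgroups by order — order 1: 1; order 2: 3; order 3: 1; order 4: 1; order 6: 3; order 12: 1.
Total: 1 + 3 + 1 + 1 + 3 + 1 = 10.

10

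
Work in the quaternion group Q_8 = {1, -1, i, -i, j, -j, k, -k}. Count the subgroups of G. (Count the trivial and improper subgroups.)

|G| = 8, so by Lagrange every subgroup order divides 8. Divisors: 1, 2, 4, 8.
Subgroups by order — order 1: 1; order 2: 1; order 4: 3; order 8: 1.
Total: 1 + 1 + 3 + 1 = 6.

6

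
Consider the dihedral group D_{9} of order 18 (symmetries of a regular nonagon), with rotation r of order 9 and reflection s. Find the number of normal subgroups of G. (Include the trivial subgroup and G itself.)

4

G has 16 subgroups. Checking conjugation-invariance by order — order 1: 1/1 normal; order 2: 0/9 normal; order 3: 1/1 normal; order 6: 0/3 normal; order 9: 1/1 normal; order 18: 1/1 normal.
Total normal subgroups: 4.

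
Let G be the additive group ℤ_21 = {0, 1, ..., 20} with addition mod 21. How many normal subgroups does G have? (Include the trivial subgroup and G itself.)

G is abelian, so every subgroup is normal.
G has 4 subgroups in total, hence 4 normal subgroups.

4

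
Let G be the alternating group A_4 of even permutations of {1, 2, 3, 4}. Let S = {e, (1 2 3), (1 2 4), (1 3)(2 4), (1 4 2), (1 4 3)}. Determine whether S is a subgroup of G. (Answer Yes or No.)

No

(1 4 3) ∈ S but its inverse (1 3 4) ∉ S, so S is not a subgroup.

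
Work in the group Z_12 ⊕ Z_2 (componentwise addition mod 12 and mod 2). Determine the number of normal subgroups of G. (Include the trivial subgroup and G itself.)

G is abelian, so every subgroup is normal.
G has 16 subgroups in total, hence 16 normal subgroups.

16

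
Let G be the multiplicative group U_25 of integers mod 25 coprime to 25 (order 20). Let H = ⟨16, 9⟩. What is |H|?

10

|⟨16⟩| = 5 and |⟨9⟩| = 10, so |H| is a multiple of lcm(5, 10) = 10 and divides |G| = 20.
Closing under the operation: H = {1, 4, 6, 9, 11, 14, 16, 19, 21, 24}, so |H| = 10.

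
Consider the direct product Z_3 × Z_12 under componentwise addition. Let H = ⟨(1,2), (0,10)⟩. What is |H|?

|⟨(1,2)⟩| = 6 and |⟨(0,10)⟩| = 6, so |H| is a multiple of lcm(6, 6) = 6 and divides |G| = 36.
Closing under the operation: H = {(0,0), (0,2), (0,4), (0,6), (0,8), (0,10), (1,0), (1,2), (1,4), (1,6), (1,8), (1,10), (2,0), (2,2), (2,4), (2,6), (2,8), (2,10)}, so |H| = 18.

18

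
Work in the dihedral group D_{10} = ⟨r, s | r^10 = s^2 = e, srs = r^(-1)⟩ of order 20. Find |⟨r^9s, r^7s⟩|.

10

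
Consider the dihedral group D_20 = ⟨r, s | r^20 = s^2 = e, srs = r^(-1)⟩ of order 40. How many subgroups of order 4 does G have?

11

|G| = 40 and 4 | 40, so subgroups of order 4 are possible by Lagrange.
The subgroups of order 4 are: {e, r^10, s, r^10s}; {e, r^10, rs, r^11s}; {e, r^10, r^2s, r^12s}; {e, r^10, r^3s, r^13s}; … (11 in all).
So G has 11 subgroups of order 4.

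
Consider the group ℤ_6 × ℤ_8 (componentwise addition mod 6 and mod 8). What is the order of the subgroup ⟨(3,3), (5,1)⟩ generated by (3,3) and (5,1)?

24

|⟨(3,3)⟩| = 8 and |⟨(5,1)⟩| = 24, so |H| is a multiple of lcm(8, 24) = 24 and divides |G| = 48.
Closing under the operation: H = {(0,0), (0,2), (0,4), (0,6), (1,1), (1,3), (1,5), (1,7), (2,0), (2,2), (2,4), (2,6), (3,1), (3,3), (3,5), (3,7), (4,0), (4,2), (4,4), (4,6), (5,1), (5,3), (5,5), (5,7)}, so |H| = 24.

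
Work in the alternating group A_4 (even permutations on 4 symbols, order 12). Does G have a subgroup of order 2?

Yes

2 | 12. A subgroup of order 2 is {e, (1 2)(3 4)}.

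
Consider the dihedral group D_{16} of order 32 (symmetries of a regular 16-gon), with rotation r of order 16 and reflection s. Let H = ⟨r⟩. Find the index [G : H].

2

|⟨r⟩| = 16 and |G| = 32.
By Lagrange, [G : H] = |G|/|H| = 32/16 = 2.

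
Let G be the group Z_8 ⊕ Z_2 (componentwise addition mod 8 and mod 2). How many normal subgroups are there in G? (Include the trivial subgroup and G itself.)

G is abelian, so every subgroup is normal.
G has 11 subgroups in total, hence 11 normal subgroups.

11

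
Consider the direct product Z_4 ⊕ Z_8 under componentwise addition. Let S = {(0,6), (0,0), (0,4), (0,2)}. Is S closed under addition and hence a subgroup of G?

|S| = 4 divides |G| = 32, consistent with Lagrange.
S contains the identity, every element's inverse is in S, and S is closed under +: it is a subgroup.
In fact S = ⟨(0,2)⟩.

Yes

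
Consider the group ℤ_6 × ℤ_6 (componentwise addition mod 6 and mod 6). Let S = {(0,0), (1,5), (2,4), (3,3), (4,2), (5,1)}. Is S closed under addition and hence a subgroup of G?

Yes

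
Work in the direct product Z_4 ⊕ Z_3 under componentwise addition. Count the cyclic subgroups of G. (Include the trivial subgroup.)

A cyclic subgroup of order d is generated by each of its φ(d) elements of order d, so the cyclic subgroups of order d number (#elements of order d)/φ(d).
Cyclic subgroups by order — order 1: 1; order 2: 1; order 3: 1; order 4: 1; order 6: 1; order 12: 1.
Total: 6.

6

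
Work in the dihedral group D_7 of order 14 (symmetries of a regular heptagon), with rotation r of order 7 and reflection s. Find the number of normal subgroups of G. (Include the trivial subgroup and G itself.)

G has 10 subgroups. Checking conjugation-invariance by order — order 1: 1/1 normal; order 2: 0/7 normal; order 7: 1/1 normal; order 14: 1/1 normal.
Total normal subgroups: 3.

3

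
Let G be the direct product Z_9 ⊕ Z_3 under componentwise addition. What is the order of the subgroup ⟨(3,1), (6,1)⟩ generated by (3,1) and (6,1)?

9

|⟨(3,1)⟩| = 3 and |⟨(6,1)⟩| = 3, so |H| is a multiple of lcm(3, 3) = 3 and divides |G| = 27.
Closing under the operation: H = {(0,0), (0,1), (0,2), (3,0), (3,1), (3,2), (6,0), (6,1), (6,2)}, so |H| = 9.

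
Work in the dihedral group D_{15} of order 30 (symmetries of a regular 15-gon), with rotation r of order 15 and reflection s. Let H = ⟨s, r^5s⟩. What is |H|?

|⟨s⟩| = 2 and |⟨r^5s⟩| = 2, so |H| is a multiple of lcm(2, 2) = 2 and divides |G| = 30.
Closing under the operation: H = {e, r^5, r^10, s, r^5s, r^10s}, so |H| = 6.

6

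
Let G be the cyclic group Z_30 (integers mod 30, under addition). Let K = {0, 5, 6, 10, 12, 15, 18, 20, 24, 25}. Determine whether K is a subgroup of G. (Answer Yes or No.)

No

Closure fails: 5 + 6 = 11 ∉ K. So K is not a subgroup.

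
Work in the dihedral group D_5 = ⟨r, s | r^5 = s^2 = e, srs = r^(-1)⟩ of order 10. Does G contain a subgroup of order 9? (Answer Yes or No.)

No

9 does not divide |G| = 10, so by Lagrange no subgroup of order 9 exists.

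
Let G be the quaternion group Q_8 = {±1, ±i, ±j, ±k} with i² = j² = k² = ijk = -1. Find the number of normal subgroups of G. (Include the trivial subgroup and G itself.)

6

G has 6 subgroups. Checking conjugation-invariance by order — order 1: 1/1 normal; order 2: 1/1 normal; order 4: 3/3 normal; order 8: 1/1 normal.
Total normal subgroups: 6.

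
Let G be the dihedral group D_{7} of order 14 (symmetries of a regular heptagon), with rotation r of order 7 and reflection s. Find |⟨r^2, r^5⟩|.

|⟨r^2⟩| = 7 and |⟨r^5⟩| = 7, so |H| is a multiple of lcm(7, 7) = 7 and divides |G| = 14.
Closing under the operation: H = {e, r, r^2, r^3, r^4, r^5, r^6}, so |H| = 7.

7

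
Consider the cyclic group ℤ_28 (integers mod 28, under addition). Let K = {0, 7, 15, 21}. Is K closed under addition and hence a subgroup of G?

No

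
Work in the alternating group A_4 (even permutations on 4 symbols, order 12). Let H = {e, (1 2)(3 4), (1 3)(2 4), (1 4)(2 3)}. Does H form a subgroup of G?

Yes

|H| = 4 divides |G| = 12, consistent with Lagrange.
H contains the identity, every element's inverse is in H, and H is closed under ∘: it is a subgroup.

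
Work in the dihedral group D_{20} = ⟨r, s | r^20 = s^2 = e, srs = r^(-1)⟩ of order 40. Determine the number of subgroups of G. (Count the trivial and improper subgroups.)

|G| = 40, so by Lagrange every subgroup order divides 40. Divisors: 1, 2, 4, 5, 8, 10, 20, 40.
Subgroups by order — order 1: 1; order 2: 21; order 4: 11; order 5: 1; order 8: 5; order 10: 5; order 20: 3; order 40: 1.
Total: 1 + 21 + 11 + 1 + 5 + 5 + 3 + 1 = 48.

48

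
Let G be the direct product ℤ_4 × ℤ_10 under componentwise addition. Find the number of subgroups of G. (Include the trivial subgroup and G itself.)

|G| = 40, so by Lagrange every subgroup order divides 40. Divisors: 1, 2, 4, 5, 8, 10, 20, 40.
Subgroups by order — order 1: 1; order 2: 3; order 4: 3; order 5: 1; order 8: 1; order 10: 3; order 20: 3; order 40: 1.
Total: 1 + 3 + 3 + 1 + 1 + 3 + 3 + 1 = 16.

16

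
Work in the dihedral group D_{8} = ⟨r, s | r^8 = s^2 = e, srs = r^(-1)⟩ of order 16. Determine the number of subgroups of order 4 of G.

5

|G| = 16 and 4 | 16, so subgroups of order 4 are possible by Lagrange.
The subgroups of order 4 are: {e, r^2, r^4, r^6}; {e, r^4, r^2s, r^6s}; {e, r^4, r^3s, r^7s}; {e, r^4, s, r^4s}; … (5 in all).
So G has 5 subgroups of order 4.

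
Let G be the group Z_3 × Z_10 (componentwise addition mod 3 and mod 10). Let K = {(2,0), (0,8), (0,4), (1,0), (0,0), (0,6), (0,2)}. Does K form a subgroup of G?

No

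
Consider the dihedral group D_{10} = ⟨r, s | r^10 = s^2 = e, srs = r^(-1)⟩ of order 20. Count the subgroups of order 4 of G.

5

|G| = 20 and 4 | 20, so subgroups of order 4 are possible by Lagrange.
The subgroups of order 4 are: {e, r^5, r^2s, r^7s}; {e, r^5, r^3s, r^8s}; {e, r^5, r^4s, r^9s}; {e, r^5, s, r^5s}; … (5 in all).
So G has 5 subgroups of order 4.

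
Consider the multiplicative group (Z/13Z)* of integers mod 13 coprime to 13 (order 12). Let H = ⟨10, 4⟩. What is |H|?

6

|⟨10⟩| = 6 and |⟨4⟩| = 6, so |H| is a multiple of lcm(6, 6) = 6 and divides |G| = 12.
Closing under the operation: H = {1, 3, 4, 9, 10, 12}, so |H| = 6.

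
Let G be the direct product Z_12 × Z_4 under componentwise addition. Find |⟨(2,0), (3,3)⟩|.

24

|⟨(2,0)⟩| = 6 and |⟨(3,3)⟩| = 4, so |H| is a multiple of lcm(6, 4) = 12 and divides |G| = 48.
Closing under the operation: H = {(0,0), (0,2), (1,1), (1,3), (2,0), (2,2), (3,1), (3,3), (4,0), (4,2), (5,1), (5,3), (6,0), (6,2), (7,1), (7,3), (8,0), (8,2), (9,1), (9,3), (10,0), (10,2), (11,1), (11,3)}, so |H| = 24.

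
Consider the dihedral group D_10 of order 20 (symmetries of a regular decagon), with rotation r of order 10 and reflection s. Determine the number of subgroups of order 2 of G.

11

|G| = 20 and 2 | 20, so subgroups of order 2 are possible by Lagrange.
The subgroups of order 2 are: {e, r^2s}; {e, r^3s}; {e, r^4s}; {e, r^5}; … (11 in all).
So G has 11 subgroups of order 2.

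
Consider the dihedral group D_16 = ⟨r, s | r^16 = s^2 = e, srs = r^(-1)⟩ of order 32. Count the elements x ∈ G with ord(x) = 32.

0

No element of G has order 32 (even though 32 | 32).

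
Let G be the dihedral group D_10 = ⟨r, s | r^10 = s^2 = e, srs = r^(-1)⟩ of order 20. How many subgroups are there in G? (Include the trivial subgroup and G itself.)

22

|G| = 20, so by Lagrange every subgroup order divides 20. Divisors: 1, 2, 4, 5, 10, 20.
Subgroups by order — order 1: 1; order 2: 11; order 4: 5; order 5: 1; order 10: 3; order 20: 1.
Total: 1 + 11 + 5 + 1 + 3 + 1 = 22.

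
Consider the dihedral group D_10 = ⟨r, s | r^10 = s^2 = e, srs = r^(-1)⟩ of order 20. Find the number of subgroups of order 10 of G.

|G| = 20 and 10 | 20, so subgroups of order 10 are possible by Lagrange.
The subgroups of order 10 are: {e, r, r^2, r^3, r^4, r^5, r^6, r^7, r^8, r^9}; {e, r^2, r^4, r^6, r^8, s, r^2s, r^4s, r^6s, r^8s}; {e, r^2, r^4, r^6, r^8, rs, r^3s, r^5s, r^7s, r^9s}.
So G has 3 subgroups of order 10.

3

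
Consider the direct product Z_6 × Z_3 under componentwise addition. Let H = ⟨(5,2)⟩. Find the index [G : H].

3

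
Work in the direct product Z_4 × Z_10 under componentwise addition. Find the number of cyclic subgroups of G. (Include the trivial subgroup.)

12

Group the elements of G by the cyclic subgroup they generate; each cyclic subgroup of order d accounts for φ(d) elements.
Cyclic subgroups by order — order 1: 1; order 2: 3; order 4: 2; order 5: 1; order 10: 3; order 20: 2.
Total: 12.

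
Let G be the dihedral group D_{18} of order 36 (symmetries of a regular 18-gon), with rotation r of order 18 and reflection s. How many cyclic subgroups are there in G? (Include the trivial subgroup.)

24

Each element a generates a cyclic subgroup ⟨a⟩; distinct elements may generate the same one (a cyclic group of order d has φ(d) generators).
Cyclic subgroups by order — order 1: 1; order 2: 19; order 3: 1; order 6: 1; order 9: 1; order 18: 1.
Total: 24.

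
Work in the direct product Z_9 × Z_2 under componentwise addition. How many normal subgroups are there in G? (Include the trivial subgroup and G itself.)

6

G is abelian, so every subgroup is normal.
G has 6 subgroups in total, hence 6 normal subgroups.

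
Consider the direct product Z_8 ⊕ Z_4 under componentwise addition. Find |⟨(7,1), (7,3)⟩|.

16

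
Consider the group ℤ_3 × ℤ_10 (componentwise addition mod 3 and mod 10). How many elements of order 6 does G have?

An element (a,b) has order lcm(ord(a), ord(b)); count pairs with lcm equal to 6.
Enumerating gives 2 such elements.

2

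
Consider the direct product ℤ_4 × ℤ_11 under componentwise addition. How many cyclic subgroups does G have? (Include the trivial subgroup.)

6

Each element a generates a cyclic subgroup ⟨a⟩; distinct elements may generate the same one (a cyclic group of order d has φ(d) generators).
Cyclic subgroups by order — order 1: 1; order 2: 1; order 4: 1; order 11: 1; order 22: 1; order 44: 1.
Total: 6.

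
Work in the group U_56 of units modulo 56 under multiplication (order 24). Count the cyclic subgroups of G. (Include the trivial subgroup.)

16

A cyclic subgroup of order d is generated by each of its φ(d) elements of order d, so the cyclic subgroups of order d number (#elements of order d)/φ(d).
Cyclic subgroups by order — order 1: 1; order 2: 7; order 3: 1; order 6: 7.
Total: 16.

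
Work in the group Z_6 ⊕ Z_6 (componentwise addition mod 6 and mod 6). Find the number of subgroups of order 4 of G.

|G| = 36 and 4 | 36, so subgroups of order 4 are possible by Lagrange.
The subgroups of order 4 are: {(0,0), (0,3), (3,0), (3,3)}.
So G has 1 subgroup of order 4.

1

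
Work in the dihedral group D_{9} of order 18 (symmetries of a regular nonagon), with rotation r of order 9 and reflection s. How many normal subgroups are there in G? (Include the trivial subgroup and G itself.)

G has 16 subgroups. Checking conjugation-invariance by order — order 1: 1/1 normal; order 2: 0/9 normal; order 3: 1/1 normal; order 6: 0/3 normal; order 9: 1/1 normal; order 18: 1/1 normal.
Total normal subgroups: 4.

4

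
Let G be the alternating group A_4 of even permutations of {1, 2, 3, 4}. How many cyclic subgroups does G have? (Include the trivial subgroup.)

A cyclic subgroup of order d is generated by each of its φ(d) elements of order d, so the cyclic subgroups of order d number (#elements of order d)/φ(d).
Cyclic subgroups by order — order 1: 1; order 2: 3; order 3: 4.
Total: 8.

8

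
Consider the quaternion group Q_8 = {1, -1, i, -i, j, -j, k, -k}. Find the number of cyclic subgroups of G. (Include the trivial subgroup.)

5

A cyclic subgroup of order d is generated by each of its φ(d) elements of order d, so the cyclic subgroups of order d number (#elements of order d)/φ(d).
Cyclic subgroups by order — order 1: 1; order 2: 1; order 4: 3.
Total: 5.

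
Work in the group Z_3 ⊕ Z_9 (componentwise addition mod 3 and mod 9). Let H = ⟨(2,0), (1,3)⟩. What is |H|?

|⟨(2,0)⟩| = 3 and |⟨(1,3)⟩| = 3, so |H| is a multiple of lcm(3, 3) = 3 and divides |G| = 27.
Closing under the operation: H = {(0,0), (0,3), (0,6), (1,0), (1,3), (1,6), (2,0), (2,3), (2,6)}, so |H| = 9.

9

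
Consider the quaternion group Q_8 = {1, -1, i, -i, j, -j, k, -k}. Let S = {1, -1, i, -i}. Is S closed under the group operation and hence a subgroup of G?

Yes

|S| = 4 divides |G| = 8, consistent with Lagrange.
S contains the identity, every element's inverse is in S, and S is closed under ·: it is a subgroup.
In fact S = ⟨-i⟩.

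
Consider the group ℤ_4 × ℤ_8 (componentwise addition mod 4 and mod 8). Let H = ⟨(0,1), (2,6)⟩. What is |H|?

16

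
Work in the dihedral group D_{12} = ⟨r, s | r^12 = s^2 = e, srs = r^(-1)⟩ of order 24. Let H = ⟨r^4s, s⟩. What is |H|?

6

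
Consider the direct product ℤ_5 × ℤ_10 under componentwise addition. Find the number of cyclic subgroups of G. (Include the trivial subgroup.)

14

Group the elements of G by the cyclic subgroup they generate; each cyclic subgroup of order d accounts for φ(d) elements.
Cyclic subgroups by order — order 1: 1; order 2: 1; order 5: 6; order 10: 6.
Total: 14.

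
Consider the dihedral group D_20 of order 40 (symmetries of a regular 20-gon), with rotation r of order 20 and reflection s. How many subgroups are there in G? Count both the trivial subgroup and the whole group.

|G| = 40, so by Lagrange every subgroup order divides 40. Divisors: 1, 2, 4, 5, 8, 10, 20, 40.
Subgroups by order — order 1: 1; order 2: 21; order 4: 11; order 5: 1; order 8: 5; order 10: 5; order 20: 3; order 40: 1.
Total: 1 + 21 + 11 + 1 + 5 + 5 + 3 + 1 = 48.

48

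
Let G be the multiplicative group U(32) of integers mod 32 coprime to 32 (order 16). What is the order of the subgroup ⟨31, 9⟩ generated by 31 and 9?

8

|⟨31⟩| = 2 and |⟨9⟩| = 4, so |H| is a multiple of lcm(2, 4) = 4 and divides |G| = 16.
Closing under the operation: H = {1, 7, 9, 15, 17, 23, 25, 31}, so |H| = 8.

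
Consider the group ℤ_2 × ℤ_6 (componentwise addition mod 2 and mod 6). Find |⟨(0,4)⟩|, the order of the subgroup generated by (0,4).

The order of (0,4) in Z_2 × Z_6 is lcm(ord(0) in Z_2, ord(4) in Z_6).
ord(0) = 1 and ord(4) = 3, so |⟨(0,4)⟩| = lcm(1, 3) = 3.

3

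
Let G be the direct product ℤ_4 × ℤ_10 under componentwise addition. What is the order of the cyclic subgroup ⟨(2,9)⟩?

The order of (2,9) in Z_4 × Z_10 is lcm(ord(2) in Z_4, ord(9) in Z_10).
ord(2) = 2 and ord(9) = 10, so |⟨(2,9)⟩| = lcm(2, 10) = 10.

10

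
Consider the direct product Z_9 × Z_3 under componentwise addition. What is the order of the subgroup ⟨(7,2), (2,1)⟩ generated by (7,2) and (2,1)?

|⟨(7,2)⟩| = 9 and |⟨(2,1)⟩| = 9, so |H| is a multiple of lcm(9, 9) = 9 and divides |G| = 27.
Closing under the operation: H = {(0,0), (1,2), (2,1), (3,0), (4,2), (5,1), (6,0), (7,2), (8,1)}, so |H| = 9.

9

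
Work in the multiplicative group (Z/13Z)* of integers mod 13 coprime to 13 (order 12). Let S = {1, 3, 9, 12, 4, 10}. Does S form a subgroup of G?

|S| = 6 divides |G| = 12, consistent with Lagrange.
S contains the identity, every element's inverse is in S, and S is closed under ·: it is a subgroup.
In fact S = ⟨4⟩.

Yes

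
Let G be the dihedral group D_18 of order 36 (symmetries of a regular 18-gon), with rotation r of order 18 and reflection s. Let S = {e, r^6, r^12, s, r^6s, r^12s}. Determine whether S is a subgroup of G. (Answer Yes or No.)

|S| = 6 divides |G| = 36, consistent with Lagrange.
S contains the identity, every element's inverse is in S, and S is closed under ·: it is a subgroup.

Yes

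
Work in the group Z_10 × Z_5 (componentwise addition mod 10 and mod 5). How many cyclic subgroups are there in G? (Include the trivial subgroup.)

14

Group the elements of G by the cyclic subgroup they generate; each cyclic subgroup of order d accounts for φ(d) elements.
Cyclic subgroups by order — order 1: 1; order 2: 1; order 5: 6; order 10: 6.
Total: 14.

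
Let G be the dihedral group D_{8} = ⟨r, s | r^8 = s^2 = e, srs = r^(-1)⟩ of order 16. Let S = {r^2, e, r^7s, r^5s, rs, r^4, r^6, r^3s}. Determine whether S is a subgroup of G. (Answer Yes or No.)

|S| = 8 divides |G| = 16, consistent with Lagrange.
S contains the identity, every element's inverse is in S, and S is closed under ·: it is a subgroup.

Yes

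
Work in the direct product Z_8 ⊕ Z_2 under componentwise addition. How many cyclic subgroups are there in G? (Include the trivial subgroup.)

8

A cyclic subgroup of order d is generated by each of its φ(d) elements of order d, so the cyclic subgroups of order d number (#elements of order d)/φ(d).
Cyclic subgroups by order — order 1: 1; order 2: 3; order 4: 2; order 8: 2.
Total: 8.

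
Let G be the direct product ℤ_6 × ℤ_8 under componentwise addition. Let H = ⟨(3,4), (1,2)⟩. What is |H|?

|⟨(3,4)⟩| = 2 and |⟨(1,2)⟩| = 12, so |H| is a multiple of lcm(2, 12) = 12 and divides |G| = 48.
Closing under the operation: H = {(0,0), (0,2), (0,4), (0,6), (1,0), (1,2), (1,4), (1,6), (2,0), (2,2), (2,4), (2,6), (3,0), (3,2), (3,4), (3,6), (4,0), (4,2), (4,4), (4,6), (5,0), (5,2), (5,4), (5,6)}, so |H| = 24.

24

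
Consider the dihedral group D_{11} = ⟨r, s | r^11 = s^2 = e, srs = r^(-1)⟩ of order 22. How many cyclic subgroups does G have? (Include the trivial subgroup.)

A cyclic subgroup of order d is generated by each of its φ(d) elements of order d, so the cyclic subgroups of order d number (#elements of order d)/φ(d).
Cyclic subgroups by order — order 1: 1; order 2: 11; order 11: 1.
Total: 13.

13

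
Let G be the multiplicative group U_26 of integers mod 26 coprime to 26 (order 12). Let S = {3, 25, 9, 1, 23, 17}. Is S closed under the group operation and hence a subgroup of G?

|S| = 6 divides |G| = 12, consistent with Lagrange.
S contains the identity, every element's inverse is in S, and S is closed under ·: it is a subgroup.
In fact S = ⟨17⟩.

Yes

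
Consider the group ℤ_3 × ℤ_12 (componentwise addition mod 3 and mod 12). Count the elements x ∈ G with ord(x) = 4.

2

An element (a,b) has order lcm(ord(a), ord(b)); count pairs with lcm equal to 4.
Enumerating gives 2 such elements.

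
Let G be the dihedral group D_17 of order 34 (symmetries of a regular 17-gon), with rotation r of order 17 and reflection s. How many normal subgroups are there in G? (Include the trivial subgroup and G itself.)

3

G has 20 subgroups. Checking conjugation-invariance by order — order 1: 1/1 normal; order 2: 0/17 normal; order 17: 1/1 normal; order 34: 1/1 normal.
Total normal subgroups: 3.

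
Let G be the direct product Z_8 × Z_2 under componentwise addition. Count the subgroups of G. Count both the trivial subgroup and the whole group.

11

|G| = 16, so by Lagrange every subgroup order divides 16. Divisors: 1, 2, 4, 8, 16.
Subgroups by order — order 1: 1; order 2: 3; order 4: 3; order 8: 3; order 16: 1.
Total: 1 + 3 + 3 + 3 + 1 = 11.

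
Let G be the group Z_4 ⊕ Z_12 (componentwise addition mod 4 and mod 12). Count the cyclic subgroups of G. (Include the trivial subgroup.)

Group the elements of G by the cyclic subgroup they generate; each cyclic subgroup of order d accounts for φ(d) elements.
Cyclic subgroups by order — order 1: 1; order 2: 3; order 3: 1; order 4: 6; order 6: 3; order 12: 6.
Total: 20.

20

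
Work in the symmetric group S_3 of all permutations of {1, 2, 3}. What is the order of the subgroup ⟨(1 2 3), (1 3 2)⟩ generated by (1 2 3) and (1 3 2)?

|⟨(1 2 3)⟩| = 3 and |⟨(1 3 2)⟩| = 3, so |H| is a multiple of lcm(3, 3) = 3 and divides |G| = 6.
Closing under the operation: H = {e, (1 2 3), (1 3 2)}, so |H| = 3.

3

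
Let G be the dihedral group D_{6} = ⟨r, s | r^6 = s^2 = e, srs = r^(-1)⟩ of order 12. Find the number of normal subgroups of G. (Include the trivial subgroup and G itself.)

7

G has 16 subgroups. Checking conjugation-invariance by order — order 1: 1/1 normal; order 2: 1/7 normal; order 3: 1/1 normal; order 4: 0/3 normal; order 6: 3/3 normal; order 12: 1/1 normal.
Total normal subgroups: 7.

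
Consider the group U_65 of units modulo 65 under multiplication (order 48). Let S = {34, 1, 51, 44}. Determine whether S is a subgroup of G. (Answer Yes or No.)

|S| = 4 divides |G| = 48, consistent with Lagrange.
S contains the identity, every element's inverse is in S, and S is closed under ·: it is a subgroup.
In fact S = ⟨34⟩.

Yes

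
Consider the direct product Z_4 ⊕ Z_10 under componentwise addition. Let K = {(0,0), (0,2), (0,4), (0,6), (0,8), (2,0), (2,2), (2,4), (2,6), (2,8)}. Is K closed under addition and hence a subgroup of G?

Yes

|K| = 10 divides |G| = 40, consistent with Lagrange.
K contains the identity, every element's inverse is in K, and K is closed under +: it is a subgroup.
In fact K = ⟨(2,4)⟩.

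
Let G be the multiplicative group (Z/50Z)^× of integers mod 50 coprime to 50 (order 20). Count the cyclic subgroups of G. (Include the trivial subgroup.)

A cyclic subgroup of order d is generated by each of its φ(d) elements of order d, so the cyclic subgroups of order d number (#elements of order d)/φ(d).
Cyclic subgroups by order — order 1: 1; order 2: 1; order 4: 1; order 5: 1; order 10: 1; order 20: 1.
Total: 6.

6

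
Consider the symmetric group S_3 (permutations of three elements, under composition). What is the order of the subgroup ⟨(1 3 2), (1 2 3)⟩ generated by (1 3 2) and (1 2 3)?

3

|⟨(1 3 2)⟩| = 3 and |⟨(1 2 3)⟩| = 3, so |H| is a multiple of lcm(3, 3) = 3 and divides |G| = 6.
Closing under the operation: H = {e, (1 2 3), (1 3 2)}, so |H| = 3.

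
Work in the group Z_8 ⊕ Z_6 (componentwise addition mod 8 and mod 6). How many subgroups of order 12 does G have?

3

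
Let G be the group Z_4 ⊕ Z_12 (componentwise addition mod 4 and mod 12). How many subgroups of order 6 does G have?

3

|G| = 48 and 6 | 48, so subgroups of order 6 are possible by Lagrange.
The subgroups of order 6 are: {(0,0), (0,2), (0,4), (0,6), (0,8), (0,10)}; {(0,0), (0,4), (0,8), (2,0), (2,4), (2,8)}; {(0,0), (0,4), (0,8), (2,2), (2,6), (2,10)}.
So G has 3 subgroups of order 6.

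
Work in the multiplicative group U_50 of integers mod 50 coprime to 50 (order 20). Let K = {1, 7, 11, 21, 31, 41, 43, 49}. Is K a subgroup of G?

|K| = 8 does not divide |G| = 20, so by Lagrange K is not a subgroup.

No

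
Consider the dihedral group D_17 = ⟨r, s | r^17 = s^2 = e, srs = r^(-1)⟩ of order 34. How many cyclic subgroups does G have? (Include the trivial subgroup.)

19

Group the elements of G by the cyclic subgroup they generate; each cyclic subgroup of order d accounts for φ(d) elements.
Cyclic subgroups by order — order 1: 1; order 2: 17; order 17: 1.
Total: 19.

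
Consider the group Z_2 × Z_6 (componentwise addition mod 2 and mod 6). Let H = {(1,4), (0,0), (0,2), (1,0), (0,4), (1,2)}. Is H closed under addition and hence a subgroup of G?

Yes

|H| = 6 divides |G| = 12, consistent with Lagrange.
H contains the identity, every element's inverse is in H, and H is closed under +: it is a subgroup.
In fact H = ⟨(1,2)⟩.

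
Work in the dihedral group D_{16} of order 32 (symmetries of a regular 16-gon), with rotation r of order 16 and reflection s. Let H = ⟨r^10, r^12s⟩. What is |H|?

|⟨r^10⟩| = 8 and |⟨r^12s⟩| = 2, so |H| is a multiple of lcm(8, 2) = 8 and divides |G| = 32.
Closing under the operation: H = {e, r^2, r^4, r^6, r^8, r^10, r^12, r^14, s, r^2s, r^4s, r^6s, r^8s, r^10s, r^12s, r^14s}, so |H| = 16.

16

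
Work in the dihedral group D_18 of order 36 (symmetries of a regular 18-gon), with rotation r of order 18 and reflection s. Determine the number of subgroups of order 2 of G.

19

|G| = 36 and 2 | 36, so subgroups of order 2 are possible by Lagrange.
The subgroups of order 2 are: {e, r^10s}; {e, r^11s}; {e, r^12s}; {e, r^13s}; … (19 in all).
So G has 19 subgroups of order 2.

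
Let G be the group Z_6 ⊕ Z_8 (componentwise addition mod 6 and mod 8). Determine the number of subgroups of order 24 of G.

3

|G| = 48 and 24 | 48, so subgroups of order 24 are possible by Lagrange.
The subgroups of order 24 are: {(0,0), (0,1), (0,2), (0,3), (0,4), (0,5), (0,6), (0,7), (2,0), (2,1), (2,2), (2,3), (2,4), (2,5), (2,6), (2,7), (4,0), (4,1), (4,2), (4,3), (4,4), (4,5), (4,6), (4,7)}; {(0,0), (0,2), (0,4), (0,6), (1,0), (1,2), (1,4), (1,6), (2,0), (2,2), (2,4), (2,6), (3,0), (3,2), (3,4), (3,6), (4,0), (4,2), (4,4), (4,6), (5,0), (5,2), (5,4), (5,6)}; {(0,0), (0,2), (0,4), (0,6), (1,1), (1,3), (1,5), (1,7), (2,0), (2,2), (2,4), (2,6), (3,1), (3,3), (3,5), (3,7), (4,0), (4,2), (4,4), (4,6), (5,1), (5,3), (5,5), (5,7)}.
So G has 3 subgroups of order 24.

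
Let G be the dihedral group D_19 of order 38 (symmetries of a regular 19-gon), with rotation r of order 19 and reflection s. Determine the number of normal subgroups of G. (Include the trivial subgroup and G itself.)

3

G has 22 subgroups. Checking conjugation-invariance by order — order 1: 1/1 normal; order 2: 0/19 normal; order 19: 1/1 normal; order 38: 1/1 normal.
Total normal subgroups: 3.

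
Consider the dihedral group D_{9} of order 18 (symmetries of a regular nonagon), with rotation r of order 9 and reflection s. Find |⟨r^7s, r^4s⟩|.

|⟨r^7s⟩| = 2 and |⟨r^4s⟩| = 2, so |H| is a multiple of lcm(2, 2) = 2 and divides |G| = 18.
Closing under the operation: H = {e, r^3, r^6, rs, r^4s, r^7s}, so |H| = 6.

6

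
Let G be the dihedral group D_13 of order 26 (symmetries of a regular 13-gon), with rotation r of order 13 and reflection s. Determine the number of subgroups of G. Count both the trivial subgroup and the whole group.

|G| = 26, so by Lagrange every subgroup order divides 26. Divisors: 1, 2, 13, 26.
Subgroups by order — order 1: 1; order 2: 13; order 13: 1; order 26: 1.
Total: 1 + 13 + 1 + 1 = 16.

16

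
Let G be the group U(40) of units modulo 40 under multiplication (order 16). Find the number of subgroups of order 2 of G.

|G| = 16 and 2 | 16, so subgroups of order 2 are possible by Lagrange.
The subgroups of order 2 are: {1, 11}; {1, 19}; {1, 21}; {1, 29}; … (7 in all).
So G has 7 subgroups of order 2.

7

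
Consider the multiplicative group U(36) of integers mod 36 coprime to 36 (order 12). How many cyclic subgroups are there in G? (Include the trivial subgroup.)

Group the elements of G by the cyclic subgroup they generate; each cyclic subgroup of order d accounts for φ(d) elements.
Cyclic subgroups by order — order 1: 1; order 2: 3; order 3: 1; order 6: 3.
Total: 8.

8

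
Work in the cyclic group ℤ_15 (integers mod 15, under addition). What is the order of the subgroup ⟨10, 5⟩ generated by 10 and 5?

3

|⟨10⟩| = 3 and |⟨5⟩| = 3, so |H| is a multiple of lcm(3, 3) = 3 and divides |G| = 15.
Closing under the operation: H = {0, 5, 10}, so |H| = 3.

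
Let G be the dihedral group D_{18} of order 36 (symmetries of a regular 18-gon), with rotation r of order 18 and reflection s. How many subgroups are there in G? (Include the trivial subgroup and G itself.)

45

|G| = 36, so by Lagrange every subgroup order divides 36. Divisors: 1, 2, 3, 4, 6, 9, 12, 18, 36.
Subgroups by order — order 1: 1; order 2: 19; order 3: 1; order 4: 9; order 6: 7; order 9: 1; order 12: 3; order 18: 3; order 36: 1.
Total: 1 + 19 + 1 + 9 + 7 + 1 + 3 + 3 + 1 = 45.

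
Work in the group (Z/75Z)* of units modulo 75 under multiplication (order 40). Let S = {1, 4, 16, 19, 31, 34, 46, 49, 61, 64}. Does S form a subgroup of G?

|S| = 10 divides |G| = 40, consistent with Lagrange.
S contains the identity, every element's inverse is in S, and S is closed under ·: it is a subgroup.
In fact S = ⟨64⟩.

Yes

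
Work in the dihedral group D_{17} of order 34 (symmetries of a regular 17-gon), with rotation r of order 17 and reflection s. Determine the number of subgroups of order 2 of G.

|G| = 34 and 2 | 34, so subgroups of order 2 are possible by Lagrange.
The subgroups of order 2 are: {e, r^10s}; {e, r^11s}; {e, r^12s}; {e, r^13s}; … (17 in all).
So G has 17 subgroups of order 2.

17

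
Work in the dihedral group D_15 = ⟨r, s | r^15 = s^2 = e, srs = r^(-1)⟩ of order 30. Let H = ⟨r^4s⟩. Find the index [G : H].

|⟨r^4s⟩| = 2 and |G| = 30.
By Lagrange, [G : H] = |G|/|H| = 30/2 = 15.

15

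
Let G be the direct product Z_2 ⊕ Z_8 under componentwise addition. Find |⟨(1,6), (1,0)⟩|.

8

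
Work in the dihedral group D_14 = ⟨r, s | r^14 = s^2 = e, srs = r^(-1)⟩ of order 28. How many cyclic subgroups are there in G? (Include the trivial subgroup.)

18

Each element a generates a cyclic subgroup ⟨a⟩; distinct elements may generate the same one (a cyclic group of order d has φ(d) generators).
Cyclic subgroups by order — order 1: 1; order 2: 15; order 7: 1; order 14: 1.
Total: 18.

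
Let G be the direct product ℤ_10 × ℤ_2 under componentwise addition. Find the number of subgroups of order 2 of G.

3

|G| = 20 and 2 | 20, so subgroups of order 2 are possible by Lagrange.
The subgroups of order 2 are: {(0,0), (0,1)}; {(0,0), (5,0)}; {(0,0), (5,1)}.
So G has 3 subgroups of order 2.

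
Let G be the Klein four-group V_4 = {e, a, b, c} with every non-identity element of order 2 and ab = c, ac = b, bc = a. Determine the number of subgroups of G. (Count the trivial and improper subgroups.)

5

|G| = 4, so by Lagrange every subgroup order divides 4. Divisors: 1, 2, 4.
Subgroups by order — order 1: 1; order 2: 3; order 4: 1.
Total: 1 + 3 + 1 = 5.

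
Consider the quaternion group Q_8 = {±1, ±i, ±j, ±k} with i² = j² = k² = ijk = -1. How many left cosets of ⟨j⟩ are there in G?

|⟨j⟩| = 4 and |G| = 8.
By Lagrange, [G : H] = |G|/|H| = 8/4 = 2.

2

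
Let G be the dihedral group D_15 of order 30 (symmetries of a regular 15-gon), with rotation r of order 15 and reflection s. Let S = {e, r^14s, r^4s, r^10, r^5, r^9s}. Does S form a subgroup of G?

|S| = 6 divides |G| = 30, consistent with Lagrange.
S contains the identity, every element's inverse is in S, and S is closed under ·: it is a subgroup.

Yes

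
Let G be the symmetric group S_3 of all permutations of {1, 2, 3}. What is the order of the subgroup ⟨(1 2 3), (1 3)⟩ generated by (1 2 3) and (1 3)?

6

|⟨(1 2 3)⟩| = 3 and |⟨(1 3)⟩| = 2, so |H| is a multiple of lcm(3, 2) = 6 and divides |G| = 6.
Closing {(1 2 3), (1 3)} under the group operation gives all of G, so |H| = 6.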